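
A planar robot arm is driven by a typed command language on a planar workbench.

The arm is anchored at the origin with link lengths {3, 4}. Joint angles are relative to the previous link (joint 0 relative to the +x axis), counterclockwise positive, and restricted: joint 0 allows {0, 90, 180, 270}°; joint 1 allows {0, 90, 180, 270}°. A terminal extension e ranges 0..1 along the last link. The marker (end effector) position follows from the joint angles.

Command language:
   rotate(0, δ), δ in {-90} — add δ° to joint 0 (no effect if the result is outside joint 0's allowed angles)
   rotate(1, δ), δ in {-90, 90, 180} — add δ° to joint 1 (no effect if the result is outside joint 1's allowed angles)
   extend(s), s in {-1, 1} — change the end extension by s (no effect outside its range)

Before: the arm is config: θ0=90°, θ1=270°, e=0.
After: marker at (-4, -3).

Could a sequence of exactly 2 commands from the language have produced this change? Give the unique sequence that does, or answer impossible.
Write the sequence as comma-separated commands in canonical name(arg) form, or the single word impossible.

rotate(0, -90), rotate(0, -90)

initial: config: θ0=90°, θ1=270°, e=0
[1] after rotate(0, -90): config: θ0=0°, θ1=270°, e=0
[2] after rotate(0, -90): config: θ0=270°, θ1=270°, e=0
no rival 2-sequence matches.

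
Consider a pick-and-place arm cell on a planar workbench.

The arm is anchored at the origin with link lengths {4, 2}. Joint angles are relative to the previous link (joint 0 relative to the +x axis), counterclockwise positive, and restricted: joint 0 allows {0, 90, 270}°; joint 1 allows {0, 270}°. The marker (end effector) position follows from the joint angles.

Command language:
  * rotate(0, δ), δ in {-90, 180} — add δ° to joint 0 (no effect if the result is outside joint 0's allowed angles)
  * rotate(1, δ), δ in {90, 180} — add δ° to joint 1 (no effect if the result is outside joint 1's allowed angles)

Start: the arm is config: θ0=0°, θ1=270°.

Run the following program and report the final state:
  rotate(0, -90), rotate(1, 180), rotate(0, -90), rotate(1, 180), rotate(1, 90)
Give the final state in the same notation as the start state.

from: config: θ0=0°, θ1=270°
step 1 (rotate(0, -90)): config: θ0=270°, θ1=270°
step 2 (rotate(1, 180)): config: θ0=270°, θ1=270°
step 3 (rotate(0, -90)): config: θ0=270°, θ1=270°
step 4 (rotate(1, 180)): config: θ0=270°, θ1=270°
step 5 (rotate(1, 90)): config: θ0=270°, θ1=0°

config: θ0=270°, θ1=0°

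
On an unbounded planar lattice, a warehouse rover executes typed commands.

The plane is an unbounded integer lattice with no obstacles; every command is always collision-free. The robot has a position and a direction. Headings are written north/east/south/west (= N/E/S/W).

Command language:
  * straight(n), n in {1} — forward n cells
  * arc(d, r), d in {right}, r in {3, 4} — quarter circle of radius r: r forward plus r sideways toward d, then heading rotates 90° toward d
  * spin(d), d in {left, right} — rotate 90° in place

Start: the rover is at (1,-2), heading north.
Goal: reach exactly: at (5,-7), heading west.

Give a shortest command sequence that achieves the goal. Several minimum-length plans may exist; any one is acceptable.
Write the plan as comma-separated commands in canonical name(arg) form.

start: at (1,-2), heading north
[1] after arc(right, 4): at (5,2), heading east
[2] after arc(right, 4): at (9,-2), heading south
[3] after straight(1): at (9,-3), heading south
[4] after arc(right, 4): at (5,-7), heading west
nothing shorter than 4 reaches the goal.

arc(right, 4), arc(right, 4), straight(1), arc(right, 4)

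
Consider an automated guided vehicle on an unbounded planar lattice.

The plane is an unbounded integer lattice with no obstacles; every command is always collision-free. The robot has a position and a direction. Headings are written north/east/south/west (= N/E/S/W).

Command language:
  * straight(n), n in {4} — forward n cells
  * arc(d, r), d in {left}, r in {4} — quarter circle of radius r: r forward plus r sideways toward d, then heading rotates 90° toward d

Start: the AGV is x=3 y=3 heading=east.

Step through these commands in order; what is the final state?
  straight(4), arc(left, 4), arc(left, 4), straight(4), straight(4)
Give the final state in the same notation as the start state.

x=-1 y=11 heading=west

initial: x=3 y=3 heading=east
1. straight(4) → x=7 y=3 heading=east
2. arc(left, 4) → x=11 y=7 heading=north
3. arc(left, 4) → x=7 y=11 heading=west
4. straight(4) → x=3 y=11 heading=west
5. straight(4) → x=-1 y=11 heading=west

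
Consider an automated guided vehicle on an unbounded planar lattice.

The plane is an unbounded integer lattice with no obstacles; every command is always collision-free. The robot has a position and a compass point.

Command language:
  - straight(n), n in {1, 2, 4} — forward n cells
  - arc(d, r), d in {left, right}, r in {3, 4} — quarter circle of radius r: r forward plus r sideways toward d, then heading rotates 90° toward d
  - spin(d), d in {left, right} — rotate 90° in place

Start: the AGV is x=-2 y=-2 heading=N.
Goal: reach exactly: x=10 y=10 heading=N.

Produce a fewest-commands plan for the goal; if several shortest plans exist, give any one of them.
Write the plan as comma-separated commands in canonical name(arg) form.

spin(right), arc(left, 4), arc(right, 4), arc(left, 4)

begin: x=-2 y=-2 heading=N
step 1 (spin(right)): x=-2 y=-2 heading=E
step 2 (arc(left, 4)): x=2 y=2 heading=N
step 3 (arc(right, 4)): x=6 y=6 heading=E
step 4 (arc(left, 4)): x=10 y=10 heading=N
no 3-step plan works, so 4 is optimal.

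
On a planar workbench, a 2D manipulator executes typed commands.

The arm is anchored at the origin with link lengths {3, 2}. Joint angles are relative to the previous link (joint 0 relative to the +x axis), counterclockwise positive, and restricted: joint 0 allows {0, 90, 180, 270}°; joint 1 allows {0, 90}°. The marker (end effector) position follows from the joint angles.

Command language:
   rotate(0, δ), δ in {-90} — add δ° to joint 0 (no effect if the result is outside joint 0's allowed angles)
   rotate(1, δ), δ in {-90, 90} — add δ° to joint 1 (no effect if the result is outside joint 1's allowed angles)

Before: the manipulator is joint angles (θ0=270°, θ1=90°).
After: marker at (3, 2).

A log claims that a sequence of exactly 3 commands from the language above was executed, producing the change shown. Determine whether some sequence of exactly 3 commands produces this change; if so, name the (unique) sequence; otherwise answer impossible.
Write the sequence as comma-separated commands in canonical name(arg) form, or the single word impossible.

rotate(0, -90), rotate(0, -90), rotate(0, -90)

initial: joint angles (θ0=270°, θ1=90°)
step 1 (rotate(0, -90)): joint angles (θ0=180°, θ1=90°)
step 2 (rotate(0, -90)): joint angles (θ0=90°, θ1=90°)
step 3 (rotate(0, -90)): joint angles (θ0=0°, θ1=90°)
all 27 alternatives checked — unique.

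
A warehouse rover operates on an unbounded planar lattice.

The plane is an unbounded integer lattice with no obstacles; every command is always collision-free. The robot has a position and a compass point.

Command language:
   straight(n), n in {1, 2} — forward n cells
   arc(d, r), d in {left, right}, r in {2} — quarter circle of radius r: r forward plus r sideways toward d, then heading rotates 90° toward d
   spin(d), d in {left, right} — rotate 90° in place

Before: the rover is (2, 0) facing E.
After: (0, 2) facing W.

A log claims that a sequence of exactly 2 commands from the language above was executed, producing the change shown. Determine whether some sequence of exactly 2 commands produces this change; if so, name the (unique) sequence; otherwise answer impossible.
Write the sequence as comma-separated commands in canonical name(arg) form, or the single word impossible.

spin(left), arc(left, 2)

key: running arc(left, 2) before spin(left) would end elsewhere — order is forced
begin: (2, 0) facing E
t=1 spin(left) ⇒ (2, 0) facing N
t=2 arc(left, 2) ⇒ (0, 2) facing W
uniquely the one of 36 2-step routes that fits.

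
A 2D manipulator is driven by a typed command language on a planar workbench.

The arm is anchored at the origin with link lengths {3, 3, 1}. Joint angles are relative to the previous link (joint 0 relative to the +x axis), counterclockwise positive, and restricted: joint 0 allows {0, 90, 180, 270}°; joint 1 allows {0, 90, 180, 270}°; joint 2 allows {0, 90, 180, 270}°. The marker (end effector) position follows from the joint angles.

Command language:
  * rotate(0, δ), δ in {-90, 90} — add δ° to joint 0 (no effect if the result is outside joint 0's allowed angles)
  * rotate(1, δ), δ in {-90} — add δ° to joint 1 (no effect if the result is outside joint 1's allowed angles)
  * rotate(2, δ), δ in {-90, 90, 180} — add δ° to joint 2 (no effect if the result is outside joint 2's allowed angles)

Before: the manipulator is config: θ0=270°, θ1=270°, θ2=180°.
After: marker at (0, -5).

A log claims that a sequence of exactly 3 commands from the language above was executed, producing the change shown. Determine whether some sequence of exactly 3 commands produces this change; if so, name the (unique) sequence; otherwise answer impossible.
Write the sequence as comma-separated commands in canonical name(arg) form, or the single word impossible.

from: config: θ0=270°, θ1=270°, θ2=180°
[1] after rotate(1, -90): config: θ0=270°, θ1=180°, θ2=180°
[2] after rotate(1, -90): config: θ0=270°, θ1=90°, θ2=180°
[3] after rotate(1, -90): config: θ0=270°, θ1=0°, θ2=180°
no rival 3-sequence matches.

rotate(1, -90), rotate(1, -90), rotate(1, -90)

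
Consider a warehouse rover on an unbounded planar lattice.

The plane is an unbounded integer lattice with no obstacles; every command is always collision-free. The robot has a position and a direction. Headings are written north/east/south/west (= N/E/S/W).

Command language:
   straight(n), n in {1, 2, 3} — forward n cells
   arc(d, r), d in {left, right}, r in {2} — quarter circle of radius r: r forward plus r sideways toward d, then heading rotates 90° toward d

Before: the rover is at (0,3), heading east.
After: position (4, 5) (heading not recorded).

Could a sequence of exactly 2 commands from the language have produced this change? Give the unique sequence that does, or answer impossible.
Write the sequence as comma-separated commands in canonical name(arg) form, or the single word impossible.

straight(2), arc(left, 2)

key: running arc(left, 2) before straight(2) would end elsewhere — order is forced
from: at (0,3), heading east
t=1 straight(2) ⇒ at (2,3), heading east
t=2 arc(left, 2) ⇒ at (4,5), heading north
uniquely the one of 25 2-step routes that fits.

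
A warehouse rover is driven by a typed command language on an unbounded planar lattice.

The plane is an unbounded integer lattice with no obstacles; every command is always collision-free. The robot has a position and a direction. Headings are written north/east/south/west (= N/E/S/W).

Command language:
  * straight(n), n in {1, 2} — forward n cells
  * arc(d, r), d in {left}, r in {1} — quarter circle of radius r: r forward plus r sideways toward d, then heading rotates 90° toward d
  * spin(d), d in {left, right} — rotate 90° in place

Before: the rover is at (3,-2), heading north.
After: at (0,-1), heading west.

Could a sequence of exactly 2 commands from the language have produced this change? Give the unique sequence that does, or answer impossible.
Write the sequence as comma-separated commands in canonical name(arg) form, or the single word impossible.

key: running straight(2) before arc(left, 1) would end elsewhere — order is forced
initial: at (3,-2), heading north
step 1 (arc(left, 1)): at (2,-1), heading west
step 2 (straight(2)): at (0,-1), heading west
uniquely the one of 25 2-step routes that fits.

arc(left, 1), straight(2)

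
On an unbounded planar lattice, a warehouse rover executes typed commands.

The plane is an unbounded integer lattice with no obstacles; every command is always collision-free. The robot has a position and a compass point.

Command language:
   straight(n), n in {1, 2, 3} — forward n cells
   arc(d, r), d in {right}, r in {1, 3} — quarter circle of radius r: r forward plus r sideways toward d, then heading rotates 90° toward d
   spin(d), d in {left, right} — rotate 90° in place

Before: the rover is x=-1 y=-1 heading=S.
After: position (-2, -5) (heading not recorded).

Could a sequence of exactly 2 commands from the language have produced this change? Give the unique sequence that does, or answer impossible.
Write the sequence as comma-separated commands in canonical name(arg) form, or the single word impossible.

key: running arc(right, 1) before straight(3) would end elsewhere — order is forced
t0: x=-1 y=-1 heading=S
step 1 (straight(3)): x=-1 y=-4 heading=S
step 2 (arc(right, 1)): x=-2 y=-5 heading=W
all 49 alternatives checked — unique.

straight(3), arc(right, 1)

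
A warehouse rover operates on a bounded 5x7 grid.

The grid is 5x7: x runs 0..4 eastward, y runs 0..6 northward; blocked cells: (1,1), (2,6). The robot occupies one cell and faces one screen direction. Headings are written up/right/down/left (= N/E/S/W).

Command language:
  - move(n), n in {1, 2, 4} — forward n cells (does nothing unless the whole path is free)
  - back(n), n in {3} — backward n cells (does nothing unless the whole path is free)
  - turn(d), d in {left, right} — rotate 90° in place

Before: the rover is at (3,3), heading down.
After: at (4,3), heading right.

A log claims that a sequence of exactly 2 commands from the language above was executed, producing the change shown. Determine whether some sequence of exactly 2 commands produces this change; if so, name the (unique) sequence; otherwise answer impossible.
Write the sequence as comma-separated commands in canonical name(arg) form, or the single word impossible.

key: position moved to (4,3) AND the heading swung to E — translation plus rotation needed
t0: at (3,3), heading down
[1] after turn(left): at (3,3), heading right
[2] after move(1): at (4,3), heading right
all 36 alternatives checked — unique.

turn(left), move(1)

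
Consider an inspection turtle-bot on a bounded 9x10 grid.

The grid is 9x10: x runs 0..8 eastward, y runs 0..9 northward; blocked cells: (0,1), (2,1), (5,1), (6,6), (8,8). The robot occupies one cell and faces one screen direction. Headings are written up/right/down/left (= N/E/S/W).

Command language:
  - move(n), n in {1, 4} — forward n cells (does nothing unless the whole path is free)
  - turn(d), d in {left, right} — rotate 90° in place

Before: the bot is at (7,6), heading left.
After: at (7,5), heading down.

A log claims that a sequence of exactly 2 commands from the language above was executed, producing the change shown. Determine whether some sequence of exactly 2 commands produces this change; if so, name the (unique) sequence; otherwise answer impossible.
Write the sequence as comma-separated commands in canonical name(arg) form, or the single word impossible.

key: position moved to (7,5) AND the heading swung to S — translation plus rotation needed
begin: at (7,6), heading left
t=1 turn(left) ⇒ at (7,6), heading down
t=2 move(1) ⇒ at (7,5), heading down
no other 2-command option fits: unique.

turn(left), move(1)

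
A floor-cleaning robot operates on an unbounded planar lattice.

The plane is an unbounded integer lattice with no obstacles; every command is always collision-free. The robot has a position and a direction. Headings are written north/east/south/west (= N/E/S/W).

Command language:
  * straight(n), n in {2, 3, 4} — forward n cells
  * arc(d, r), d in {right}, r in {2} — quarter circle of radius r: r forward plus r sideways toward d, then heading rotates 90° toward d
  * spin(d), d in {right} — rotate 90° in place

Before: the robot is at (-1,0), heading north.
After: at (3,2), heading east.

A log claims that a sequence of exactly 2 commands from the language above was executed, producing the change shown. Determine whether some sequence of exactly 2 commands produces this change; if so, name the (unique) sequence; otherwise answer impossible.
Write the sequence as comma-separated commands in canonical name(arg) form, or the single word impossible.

key: running straight(2) before arc(right, 2) would end elsewhere — order is forced
initial: at (-1,0), heading north
1. arc(right, 2) → at (1,2), heading east
2. straight(2) → at (3,2), heading east
all 25 alternatives checked — unique.

arc(right, 2), straight(2)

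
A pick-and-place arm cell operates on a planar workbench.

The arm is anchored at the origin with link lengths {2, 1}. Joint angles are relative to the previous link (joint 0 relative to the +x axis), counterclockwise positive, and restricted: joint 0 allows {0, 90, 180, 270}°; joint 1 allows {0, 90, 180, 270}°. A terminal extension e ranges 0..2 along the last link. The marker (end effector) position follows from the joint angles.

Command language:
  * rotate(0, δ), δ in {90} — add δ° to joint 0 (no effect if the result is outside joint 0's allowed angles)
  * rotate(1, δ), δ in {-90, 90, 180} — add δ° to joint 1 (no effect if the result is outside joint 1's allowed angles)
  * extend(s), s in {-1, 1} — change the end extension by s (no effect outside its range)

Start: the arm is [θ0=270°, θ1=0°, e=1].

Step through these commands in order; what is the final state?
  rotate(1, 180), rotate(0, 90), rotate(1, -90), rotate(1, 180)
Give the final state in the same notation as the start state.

[θ0=0°, θ1=270°, e=1]

begin: [θ0=270°, θ1=0°, e=1]
step 1 (rotate(1, 180)): [θ0=270°, θ1=180°, e=1]
step 2 (rotate(0, 90)): [θ0=0°, θ1=180°, e=1]
step 3 (rotate(1, -90)): [θ0=0°, θ1=90°, e=1]
step 4 (rotate(1, 180)): [θ0=0°, θ1=270°, e=1]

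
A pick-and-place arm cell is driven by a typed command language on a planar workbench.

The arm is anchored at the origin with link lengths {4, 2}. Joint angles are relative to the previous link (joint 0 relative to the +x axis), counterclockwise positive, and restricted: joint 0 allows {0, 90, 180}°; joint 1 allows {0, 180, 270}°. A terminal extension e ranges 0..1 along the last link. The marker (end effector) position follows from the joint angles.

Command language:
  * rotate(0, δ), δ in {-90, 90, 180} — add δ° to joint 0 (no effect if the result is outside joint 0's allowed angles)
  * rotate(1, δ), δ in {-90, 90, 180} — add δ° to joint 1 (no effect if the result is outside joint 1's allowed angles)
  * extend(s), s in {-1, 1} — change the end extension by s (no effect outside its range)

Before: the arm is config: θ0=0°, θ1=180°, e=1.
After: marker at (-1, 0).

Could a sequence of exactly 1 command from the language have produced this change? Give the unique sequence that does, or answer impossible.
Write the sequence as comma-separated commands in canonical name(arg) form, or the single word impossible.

rotate(0, 180)

initial: config: θ0=0°, θ1=180°, e=1
t=1 rotate(0, 180) ⇒ config: θ0=180°, θ1=180°, e=1
all 8 alternatives checked — unique.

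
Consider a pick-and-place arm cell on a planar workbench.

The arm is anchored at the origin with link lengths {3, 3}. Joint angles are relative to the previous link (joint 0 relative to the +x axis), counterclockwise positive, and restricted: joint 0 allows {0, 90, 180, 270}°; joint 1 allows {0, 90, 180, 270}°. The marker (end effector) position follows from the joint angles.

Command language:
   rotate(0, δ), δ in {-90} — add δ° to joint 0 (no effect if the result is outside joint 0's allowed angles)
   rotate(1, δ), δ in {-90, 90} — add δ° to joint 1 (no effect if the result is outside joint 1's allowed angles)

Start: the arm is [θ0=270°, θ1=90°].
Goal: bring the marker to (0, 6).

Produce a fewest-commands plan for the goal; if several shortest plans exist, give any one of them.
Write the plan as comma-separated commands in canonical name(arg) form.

rotate(1, -90), rotate(0, -90), rotate(0, -90)

from: [θ0=270°, θ1=90°]
step 1 (rotate(1, -90)): [θ0=270°, θ1=0°]
step 2 (rotate(0, -90)): [θ0=180°, θ1=0°]
step 3 (rotate(0, -90)): [θ0=90°, θ1=0°]
no 2-step plan works, so 3 is optimal.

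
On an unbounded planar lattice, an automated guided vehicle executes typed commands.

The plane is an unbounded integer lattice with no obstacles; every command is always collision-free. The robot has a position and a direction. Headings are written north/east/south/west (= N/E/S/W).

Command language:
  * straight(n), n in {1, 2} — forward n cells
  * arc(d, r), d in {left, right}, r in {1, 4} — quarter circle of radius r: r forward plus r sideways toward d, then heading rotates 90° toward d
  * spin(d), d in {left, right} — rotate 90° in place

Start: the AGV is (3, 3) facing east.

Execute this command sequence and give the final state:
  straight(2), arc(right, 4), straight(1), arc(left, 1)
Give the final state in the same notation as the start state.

begin: (3, 3) facing east
t=1 straight(2) ⇒ (5, 3) facing east
t=2 arc(right, 4) ⇒ (9, -1) facing south
t=3 straight(1) ⇒ (9, -2) facing south
t=4 arc(left, 1) ⇒ (10, -3) facing east

(10, -3) facing east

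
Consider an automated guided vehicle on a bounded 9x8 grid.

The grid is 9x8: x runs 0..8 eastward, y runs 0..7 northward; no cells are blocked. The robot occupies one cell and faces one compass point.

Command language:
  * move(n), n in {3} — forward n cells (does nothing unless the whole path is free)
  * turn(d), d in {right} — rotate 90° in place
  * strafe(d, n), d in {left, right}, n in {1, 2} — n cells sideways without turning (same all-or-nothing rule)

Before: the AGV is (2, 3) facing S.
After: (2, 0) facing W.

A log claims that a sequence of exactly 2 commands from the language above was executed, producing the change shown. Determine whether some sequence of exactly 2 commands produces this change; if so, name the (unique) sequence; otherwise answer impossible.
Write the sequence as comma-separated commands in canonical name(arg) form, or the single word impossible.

move(3), turn(right)

key: running turn(right) before move(3) would end elsewhere — order is forced
from: (2, 3) facing S
t=1 move(3) ⇒ (2, 0) facing S
t=2 turn(right) ⇒ (2, 0) facing W
no other 2-command option fits: unique.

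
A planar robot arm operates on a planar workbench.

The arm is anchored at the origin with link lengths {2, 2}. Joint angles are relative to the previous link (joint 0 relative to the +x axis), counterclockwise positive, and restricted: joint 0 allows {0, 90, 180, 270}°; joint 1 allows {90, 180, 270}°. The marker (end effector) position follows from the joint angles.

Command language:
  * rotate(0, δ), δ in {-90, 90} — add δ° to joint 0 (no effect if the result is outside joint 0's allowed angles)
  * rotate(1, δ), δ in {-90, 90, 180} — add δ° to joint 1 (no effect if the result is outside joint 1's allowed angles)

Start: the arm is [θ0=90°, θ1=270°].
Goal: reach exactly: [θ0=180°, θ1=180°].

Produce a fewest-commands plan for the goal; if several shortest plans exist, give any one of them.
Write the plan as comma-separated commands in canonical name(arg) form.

initial: [θ0=90°, θ1=270°]
t=1 rotate(1, -90) ⇒ [θ0=90°, θ1=180°]
t=2 rotate(0, 90) ⇒ [θ0=180°, θ1=180°]
minimal: 2 command(s), checked below 2.

rotate(1, -90), rotate(0, 90)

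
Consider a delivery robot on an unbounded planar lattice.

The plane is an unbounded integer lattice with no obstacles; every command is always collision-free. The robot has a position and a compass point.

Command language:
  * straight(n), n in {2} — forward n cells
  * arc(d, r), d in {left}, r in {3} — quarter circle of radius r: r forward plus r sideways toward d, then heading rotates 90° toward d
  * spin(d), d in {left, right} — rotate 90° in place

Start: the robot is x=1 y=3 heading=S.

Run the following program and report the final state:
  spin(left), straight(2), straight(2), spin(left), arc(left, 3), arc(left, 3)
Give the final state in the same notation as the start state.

start: x=1 y=3 heading=S
1. spin(left) → x=1 y=3 heading=E
2. straight(2) → x=3 y=3 heading=E
3. straight(2) → x=5 y=3 heading=E
4. spin(left) → x=5 y=3 heading=N
5. arc(left, 3) → x=2 y=6 heading=W
6. arc(left, 3) → x=-1 y=3 heading=S

x=-1 y=3 heading=S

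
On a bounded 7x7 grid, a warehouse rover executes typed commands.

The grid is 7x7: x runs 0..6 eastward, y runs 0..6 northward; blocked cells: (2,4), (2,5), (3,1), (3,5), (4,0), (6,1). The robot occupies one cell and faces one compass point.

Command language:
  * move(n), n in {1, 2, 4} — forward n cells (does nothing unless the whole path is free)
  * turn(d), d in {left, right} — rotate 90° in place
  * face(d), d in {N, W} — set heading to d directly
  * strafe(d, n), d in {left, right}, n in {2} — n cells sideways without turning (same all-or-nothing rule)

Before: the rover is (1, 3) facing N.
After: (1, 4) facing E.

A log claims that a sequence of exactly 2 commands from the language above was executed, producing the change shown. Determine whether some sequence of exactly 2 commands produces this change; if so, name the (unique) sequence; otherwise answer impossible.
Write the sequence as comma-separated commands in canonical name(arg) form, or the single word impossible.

move(1), turn(right)

key: running turn(right) before move(1) would end elsewhere — order is forced
from: (1, 3) facing N
1. move(1) → (1, 4) facing N
2. turn(right) → (1, 4) facing E
no other 2-command option fits: unique.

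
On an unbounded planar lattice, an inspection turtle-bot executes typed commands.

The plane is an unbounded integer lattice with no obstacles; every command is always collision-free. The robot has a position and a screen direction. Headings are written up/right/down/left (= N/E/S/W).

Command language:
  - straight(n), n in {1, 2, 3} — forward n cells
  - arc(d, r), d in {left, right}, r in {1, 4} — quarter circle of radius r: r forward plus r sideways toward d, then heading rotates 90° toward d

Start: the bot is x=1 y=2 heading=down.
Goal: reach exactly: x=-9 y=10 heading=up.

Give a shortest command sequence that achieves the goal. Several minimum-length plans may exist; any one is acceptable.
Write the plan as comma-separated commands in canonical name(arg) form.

from: x=1 y=2 heading=down
step 1 (arc(right, 1)): x=0 y=1 heading=left
step 2 (arc(right, 4)): x=-4 y=5 heading=up
step 3 (arc(left, 1)): x=-5 y=6 heading=left
step 4 (arc(right, 4)): x=-9 y=10 heading=up
nothing shorter than 4 reaches the goal.

arc(right, 1), arc(right, 4), arc(left, 1), arc(right, 4)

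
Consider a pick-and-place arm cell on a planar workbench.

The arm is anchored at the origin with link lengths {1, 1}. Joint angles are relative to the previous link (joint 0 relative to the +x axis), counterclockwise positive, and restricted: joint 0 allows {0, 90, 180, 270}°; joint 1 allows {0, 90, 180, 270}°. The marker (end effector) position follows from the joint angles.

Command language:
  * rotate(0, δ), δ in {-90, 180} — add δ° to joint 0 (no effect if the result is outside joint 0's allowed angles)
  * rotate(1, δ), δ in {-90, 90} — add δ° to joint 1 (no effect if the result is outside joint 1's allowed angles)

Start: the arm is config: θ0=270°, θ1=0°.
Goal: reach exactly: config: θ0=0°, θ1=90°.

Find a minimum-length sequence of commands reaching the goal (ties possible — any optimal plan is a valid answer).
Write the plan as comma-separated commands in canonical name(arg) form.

t0: config: θ0=270°, θ1=0°
step 1 (rotate(1, 90)): config: θ0=270°, θ1=90°
step 2 (rotate(0, -90)): config: θ0=180°, θ1=90°
step 3 (rotate(0, 180)): config: θ0=0°, θ1=90°
nothing shorter than 3 reaches the goal.

rotate(1, 90), rotate(0, -90), rotate(0, 180)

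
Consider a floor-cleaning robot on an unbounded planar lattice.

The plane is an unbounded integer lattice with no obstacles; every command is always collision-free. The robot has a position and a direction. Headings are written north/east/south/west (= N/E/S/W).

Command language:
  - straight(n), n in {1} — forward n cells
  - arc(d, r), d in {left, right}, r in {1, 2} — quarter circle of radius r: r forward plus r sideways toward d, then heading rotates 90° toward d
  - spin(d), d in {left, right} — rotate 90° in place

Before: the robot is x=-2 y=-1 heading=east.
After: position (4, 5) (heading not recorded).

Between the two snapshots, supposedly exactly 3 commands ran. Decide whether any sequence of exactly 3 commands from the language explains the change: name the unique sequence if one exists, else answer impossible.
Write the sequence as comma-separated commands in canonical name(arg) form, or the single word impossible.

arc(left, 2), arc(right, 2), arc(left, 2)

initial: x=-2 y=-1 heading=east
step 1 (arc(left, 2)): x=0 y=1 heading=north
step 2 (arc(right, 2)): x=2 y=3 heading=east
step 3 (arc(left, 2)): x=4 y=5 heading=north
uniquely the one of 343 3-step routes that fits.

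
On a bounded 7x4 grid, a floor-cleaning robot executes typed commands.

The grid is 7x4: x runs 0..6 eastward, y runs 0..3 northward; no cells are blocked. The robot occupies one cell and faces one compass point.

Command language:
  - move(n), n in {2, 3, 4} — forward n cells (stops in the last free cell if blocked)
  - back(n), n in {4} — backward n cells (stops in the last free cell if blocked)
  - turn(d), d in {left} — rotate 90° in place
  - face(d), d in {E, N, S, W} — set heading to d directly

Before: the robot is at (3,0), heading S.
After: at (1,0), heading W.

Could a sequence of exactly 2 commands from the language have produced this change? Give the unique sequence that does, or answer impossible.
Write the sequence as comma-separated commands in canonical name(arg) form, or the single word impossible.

face(W), move(2)

key: order matters: swapping face(W) and move(2) lands elsewhere
initial: at (3,0), heading S
step 1 (face(W)): at (3,0), heading W
step 2 (move(2)): at (1,0), heading W
uniquely the one of 81 2-step routes that fits.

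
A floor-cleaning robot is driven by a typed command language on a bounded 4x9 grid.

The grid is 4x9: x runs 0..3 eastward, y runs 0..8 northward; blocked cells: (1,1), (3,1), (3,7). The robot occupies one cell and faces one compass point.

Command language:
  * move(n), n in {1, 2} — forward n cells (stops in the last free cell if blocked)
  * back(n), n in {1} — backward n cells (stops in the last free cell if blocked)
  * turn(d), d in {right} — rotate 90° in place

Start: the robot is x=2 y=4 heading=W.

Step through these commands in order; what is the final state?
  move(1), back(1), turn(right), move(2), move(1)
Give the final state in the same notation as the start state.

x=2 y=7 heading=N

initial: x=2 y=4 heading=W
t=1 move(1) ⇒ x=1 y=4 heading=W
t=2 back(1) ⇒ x=2 y=4 heading=W
t=3 turn(right) ⇒ x=2 y=4 heading=N
t=4 move(2) ⇒ x=2 y=6 heading=N
t=5 move(1) ⇒ x=2 y=7 heading=N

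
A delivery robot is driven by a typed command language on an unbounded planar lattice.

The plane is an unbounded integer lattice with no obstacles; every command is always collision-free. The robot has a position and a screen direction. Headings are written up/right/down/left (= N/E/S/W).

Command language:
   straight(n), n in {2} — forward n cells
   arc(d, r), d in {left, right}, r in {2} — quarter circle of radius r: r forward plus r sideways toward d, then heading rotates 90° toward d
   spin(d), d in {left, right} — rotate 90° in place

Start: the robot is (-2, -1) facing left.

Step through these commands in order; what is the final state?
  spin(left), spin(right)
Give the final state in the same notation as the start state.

begin: (-2, -1) facing left
[1] after spin(left): (-2, -1) facing down
[2] after spin(right): (-2, -1) facing left

(-2, -1) facing left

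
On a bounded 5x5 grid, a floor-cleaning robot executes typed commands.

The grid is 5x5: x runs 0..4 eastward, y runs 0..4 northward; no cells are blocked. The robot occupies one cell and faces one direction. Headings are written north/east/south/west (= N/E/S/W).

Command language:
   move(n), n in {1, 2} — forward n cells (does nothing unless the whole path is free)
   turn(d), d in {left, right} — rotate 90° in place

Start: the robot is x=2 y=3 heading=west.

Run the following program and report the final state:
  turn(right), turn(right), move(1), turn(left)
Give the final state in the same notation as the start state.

x=3 y=3 heading=north

start: x=2 y=3 heading=west
[1] after turn(right): x=2 y=3 heading=north
[2] after turn(right): x=2 y=3 heading=east
[3] after move(1): x=3 y=3 heading=east
[4] after turn(left): x=3 y=3 heading=north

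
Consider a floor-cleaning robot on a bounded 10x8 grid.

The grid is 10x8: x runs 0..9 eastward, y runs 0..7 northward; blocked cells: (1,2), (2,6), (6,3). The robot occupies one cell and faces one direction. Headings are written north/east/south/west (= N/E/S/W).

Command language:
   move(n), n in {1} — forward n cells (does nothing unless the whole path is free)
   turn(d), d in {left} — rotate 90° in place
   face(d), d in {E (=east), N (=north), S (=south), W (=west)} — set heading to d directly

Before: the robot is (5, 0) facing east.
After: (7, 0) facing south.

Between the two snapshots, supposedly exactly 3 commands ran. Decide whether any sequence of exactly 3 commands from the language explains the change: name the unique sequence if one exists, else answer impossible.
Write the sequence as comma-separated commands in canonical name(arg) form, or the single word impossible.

key: order matters: swapping move(1) and face(S) lands elsewhere
t0: (5, 0) facing east
1. move(1) → (6, 0) facing east
2. move(1) → (7, 0) facing east
3. face(S) → (7, 0) facing south
no other 3-command option fits: unique.

move(1), move(1), face(S)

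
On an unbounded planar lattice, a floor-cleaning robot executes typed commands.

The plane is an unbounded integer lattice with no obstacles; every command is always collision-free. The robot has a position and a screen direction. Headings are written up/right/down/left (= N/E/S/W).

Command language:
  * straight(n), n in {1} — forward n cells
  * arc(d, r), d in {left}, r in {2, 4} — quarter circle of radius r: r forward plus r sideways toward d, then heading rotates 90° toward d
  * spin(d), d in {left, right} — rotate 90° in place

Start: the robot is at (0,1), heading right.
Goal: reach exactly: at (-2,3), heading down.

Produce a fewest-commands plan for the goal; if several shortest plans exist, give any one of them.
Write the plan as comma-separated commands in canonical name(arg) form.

spin(left), arc(left, 2), spin(left)

initial: at (0,1), heading right
step 1 (spin(left)): at (0,1), heading up
step 2 (arc(left, 2)): at (-2,3), heading left
step 3 (spin(left)): at (-2,3), heading down
nothing shorter than 3 reaches the goal.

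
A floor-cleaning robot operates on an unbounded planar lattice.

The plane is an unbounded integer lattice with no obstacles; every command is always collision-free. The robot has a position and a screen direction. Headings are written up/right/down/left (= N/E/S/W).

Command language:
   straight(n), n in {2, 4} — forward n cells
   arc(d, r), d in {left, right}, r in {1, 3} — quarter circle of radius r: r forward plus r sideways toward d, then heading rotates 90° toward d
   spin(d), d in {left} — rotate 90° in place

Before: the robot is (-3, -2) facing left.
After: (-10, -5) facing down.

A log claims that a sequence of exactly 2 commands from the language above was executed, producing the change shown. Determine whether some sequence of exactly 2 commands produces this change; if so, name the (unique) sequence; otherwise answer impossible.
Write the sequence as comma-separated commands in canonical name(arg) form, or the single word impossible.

key: cell and facing (now S) both changed — the 2 commands mix motion and turning
start: (-3, -2) facing left
1. straight(4) → (-7, -2) facing left
2. arc(left, 3) → (-10, -5) facing down
no other 2-command option fits: unique.

straight(4), arc(left, 3)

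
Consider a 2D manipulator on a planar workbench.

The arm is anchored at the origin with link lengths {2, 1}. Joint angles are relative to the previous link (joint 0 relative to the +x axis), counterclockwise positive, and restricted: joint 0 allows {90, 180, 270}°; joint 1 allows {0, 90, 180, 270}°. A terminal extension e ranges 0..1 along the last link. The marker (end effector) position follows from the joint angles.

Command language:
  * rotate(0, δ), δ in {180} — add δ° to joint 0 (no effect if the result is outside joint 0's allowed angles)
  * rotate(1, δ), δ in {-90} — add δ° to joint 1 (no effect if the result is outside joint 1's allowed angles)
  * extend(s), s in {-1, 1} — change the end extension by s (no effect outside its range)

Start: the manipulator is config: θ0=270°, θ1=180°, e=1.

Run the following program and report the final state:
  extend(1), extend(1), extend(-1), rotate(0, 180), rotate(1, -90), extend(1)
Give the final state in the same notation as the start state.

config: θ0=90°, θ1=90°, e=1

start: config: θ0=270°, θ1=180°, e=1
step 1 (extend(1)): config: θ0=270°, θ1=180°, e=1
step 2 (extend(1)): config: θ0=270°, θ1=180°, e=1
step 3 (extend(-1)): config: θ0=270°, θ1=180°, e=0
step 4 (rotate(0, 180)): config: θ0=90°, θ1=180°, e=0
step 5 (rotate(1, -90)): config: θ0=90°, θ1=90°, e=0
step 6 (extend(1)): config: θ0=90°, θ1=90°, e=1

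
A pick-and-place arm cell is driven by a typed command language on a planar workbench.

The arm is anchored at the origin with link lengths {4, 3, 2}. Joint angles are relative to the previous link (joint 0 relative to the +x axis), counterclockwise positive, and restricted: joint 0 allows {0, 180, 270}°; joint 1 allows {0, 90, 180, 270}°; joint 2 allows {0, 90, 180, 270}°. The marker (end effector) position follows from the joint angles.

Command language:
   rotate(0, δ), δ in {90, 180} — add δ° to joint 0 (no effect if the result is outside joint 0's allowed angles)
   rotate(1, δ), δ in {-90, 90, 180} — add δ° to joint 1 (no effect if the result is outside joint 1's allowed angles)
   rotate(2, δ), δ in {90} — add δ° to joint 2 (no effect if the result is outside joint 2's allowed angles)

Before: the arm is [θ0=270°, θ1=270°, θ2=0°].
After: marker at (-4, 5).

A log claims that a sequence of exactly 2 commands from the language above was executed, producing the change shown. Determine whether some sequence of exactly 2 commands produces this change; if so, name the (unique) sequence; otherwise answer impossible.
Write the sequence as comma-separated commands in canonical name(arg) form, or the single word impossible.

rotate(0, 90), rotate(0, 180)

key: running rotate(0, 180) before rotate(0, 90) would end elsewhere — order is forced
t0: [θ0=270°, θ1=270°, θ2=0°]
[1] after rotate(0, 90): [θ0=0°, θ1=270°, θ2=0°]
[2] after rotate(0, 180): [θ0=180°, θ1=270°, θ2=0°]
no other 2-command option fits: unique.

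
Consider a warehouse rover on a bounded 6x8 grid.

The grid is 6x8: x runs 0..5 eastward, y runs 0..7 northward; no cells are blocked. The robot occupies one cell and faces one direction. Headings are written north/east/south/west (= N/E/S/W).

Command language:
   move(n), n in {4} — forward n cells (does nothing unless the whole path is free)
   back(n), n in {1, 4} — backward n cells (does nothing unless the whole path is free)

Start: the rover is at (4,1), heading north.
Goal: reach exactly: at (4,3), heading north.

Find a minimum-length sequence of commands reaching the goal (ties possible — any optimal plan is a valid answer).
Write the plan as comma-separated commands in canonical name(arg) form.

t0: at (4,1), heading north
step 1 (back(1)): at (4,0), heading north
step 2 (move(4)): at (4,4), heading north
step 3 (back(1)): at (4,3), heading north
no 2-step plan works, so 3 is optimal.

back(1), move(4), back(1)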